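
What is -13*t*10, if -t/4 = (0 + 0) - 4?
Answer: -2080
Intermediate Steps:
t = 16 (t = -4*((0 + 0) - 4) = -4*(0 - 4) = -4*(-4) = 16)
-13*t*10 = -13*16*10 = -208*10 = -2080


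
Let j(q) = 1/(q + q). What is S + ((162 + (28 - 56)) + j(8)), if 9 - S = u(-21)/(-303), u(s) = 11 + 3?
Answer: 693791/4848 ≈ 143.11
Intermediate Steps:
j(q) = 1/(2*q)
u(s) = 14
S = 2741/303 (S = 9 - 14/(-303) = 9 - 14*(-1)/303 = 9 - 1*(-14/303) = 9 + 14/303 = 2741/303 ≈ 9.0462)
S + ((162 + (28 - 56)) + j(8)) = 2741/303 + ((162 + (28 - 56)) + (½)/8) = 2741/303 + ((162 - 28) + (½)*(⅛)) = 2741/303 + (134 + 1/16) = 2741/303 + 2145/16 = 693791/4848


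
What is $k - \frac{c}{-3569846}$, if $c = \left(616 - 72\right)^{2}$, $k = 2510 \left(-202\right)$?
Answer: $- \frac{904991511492}{1784923} \approx -5.0702 \cdot 10^{5}$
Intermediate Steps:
$k = -507020$
$c = 295936$ ($c = 544^{2} = 295936$)
$k - \frac{c}{-3569846} = -507020 - \frac{295936}{-3569846} = -507020 - 295936 \left(- \frac{1}{3569846}\right) = -507020 - - \frac{147968}{1784923} = -507020 + \frac{147968}{1784923} = - \frac{904991511492}{1784923}$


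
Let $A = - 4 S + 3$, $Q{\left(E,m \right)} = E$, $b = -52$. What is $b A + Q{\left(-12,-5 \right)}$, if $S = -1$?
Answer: $-376$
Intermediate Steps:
$A = 7$ ($A = \left(-4\right) \left(-1\right) + 3 = 4 + 3 = 7$)
$b A + Q{\left(-12,-5 \right)} = \left(-52\right) 7 - 12 = -364 - 12 = -376$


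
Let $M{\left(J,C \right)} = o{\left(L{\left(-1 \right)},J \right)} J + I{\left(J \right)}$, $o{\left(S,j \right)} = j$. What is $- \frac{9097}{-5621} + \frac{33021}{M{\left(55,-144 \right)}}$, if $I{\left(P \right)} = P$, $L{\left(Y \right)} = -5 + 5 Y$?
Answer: $\frac{2774413}{224840} \approx 12.339$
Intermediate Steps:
$M{\left(J,C \right)} = J + J^{2}$ ($M{\left(J,C \right)} = J J + J = J^{2} + J = J + J^{2}$)
$- \frac{9097}{-5621} + \frac{33021}{M{\left(55,-144 \right)}} = - \frac{9097}{-5621} + \frac{33021}{55 \left(1 + 55\right)} = \left(-9097\right) \left(- \frac{1}{5621}\right) + \frac{33021}{55 \cdot 56} = \frac{827}{511} + \frac{33021}{3080} = \frac{2774413}{224840}$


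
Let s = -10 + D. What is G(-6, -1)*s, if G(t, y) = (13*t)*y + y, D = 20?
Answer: 770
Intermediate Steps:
s = 10 (s = -10 + 20 = 10)
G(t, y) = y + 13*t*y (G(t, y) = 13*t*y + y = y + 13*t*y)
G(-6, -1)*s = -(1 + 13*(-6))*10 = -(1 - 78)*10 = -1*(-77)*10 = 77*10 = 770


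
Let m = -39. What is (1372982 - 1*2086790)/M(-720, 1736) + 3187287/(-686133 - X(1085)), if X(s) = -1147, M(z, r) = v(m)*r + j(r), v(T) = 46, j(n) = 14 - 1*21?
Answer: -743450166351/54695447114 ≈ -13.593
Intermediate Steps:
j(n) = -7 (j(n) = 14 - 21 = -7)
M(z, r) = -7 + 46*r (M(z, r) = 46*r - 7 = -7 + 46*r)
(1372982 - 1*2086790)/M(-720, 1736) + 3187287/(-686133 - X(1085)) = (1372982 - 1*2086790)/(-7 + 46*1736) + 3187287/(-686133 - 1*(-1147)) = (1372982 - 2086790)/(-7 + 79856) + 3187287/(-686133 + 1147) = -713808/79849 + 3187287/(-684986) = -713808*1/79849 + 3187287*(-1/684986) = -713808/79849 - 3187287/684986 = -743450166351/54695447114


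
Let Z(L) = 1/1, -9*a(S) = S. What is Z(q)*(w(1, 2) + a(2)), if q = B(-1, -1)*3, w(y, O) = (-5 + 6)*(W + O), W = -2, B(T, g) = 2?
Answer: -2/9 ≈ -0.22222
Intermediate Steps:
a(S) = -S/9
w(y, O) = -2 + O (w(y, O) = (-5 + 6)*(-2 + O) = 1*(-2 + O) = -2 + O)
q = 6 (q = 2*3 = 6)
Z(L) = 1
Z(q)*(w(1, 2) + a(2)) = 1*((-2 + 2) - ⅑*2) = 1*(0 - 2/9) = 1*(-2/9) = -2/9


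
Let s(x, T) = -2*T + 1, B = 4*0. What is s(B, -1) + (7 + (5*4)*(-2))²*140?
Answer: 152463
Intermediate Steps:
B = 0
s(x, T) = 1 - 2*T
s(B, -1) + (7 + (5*4)*(-2))²*140 = (1 - 2*(-1)) + (7 + (5*4)*(-2))²*140 = (1 + 2) + (7 + 20*(-2))²*140 = 3 + (7 - 40)²*140 = 3 + (-33)²*140 = 3 + 1089*140 = 3 + 152460 = 152463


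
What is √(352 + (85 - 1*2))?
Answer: √435 ≈ 20.857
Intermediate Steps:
√(352 + (85 - 1*2)) = √(352 + (85 - 2)) = √(352 + 83) = √435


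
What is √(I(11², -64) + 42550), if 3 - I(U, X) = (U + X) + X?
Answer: 8*√665 ≈ 206.30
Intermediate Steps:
I(U, X) = 3 - U - 2*X (I(U, X) = 3 - ((U + X) + X) = 3 - (U + 2*X) = 3 + (-U - 2*X) = 3 - U - 2*X)
√(I(11², -64) + 42550) = √((3 - 1*11² - 2*(-64)) + 42550) = √((3 - 1*121 + 128) + 42550) = √((3 - 121 + 128) + 42550) = √(10 + 42550) = √42560 = 8*√665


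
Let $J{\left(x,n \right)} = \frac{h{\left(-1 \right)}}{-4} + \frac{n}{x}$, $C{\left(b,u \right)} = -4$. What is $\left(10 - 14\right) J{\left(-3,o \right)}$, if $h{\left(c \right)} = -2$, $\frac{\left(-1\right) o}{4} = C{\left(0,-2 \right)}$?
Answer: $\frac{58}{3} \approx 19.333$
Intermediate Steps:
$o = 16$ ($o = \left(-4\right) \left(-4\right) = 16$)
$J{\left(x,n \right)} = \frac{1}{2} + \frac{n}{x}$ ($J{\left(x,n \right)} = - \frac{2}{-4} + \frac{n}{x} = \left(-2\right) \left(- \frac{1}{4}\right) + \frac{n}{x} = \frac{1}{2} + \frac{n}{x}$)
$\left(10 - 14\right) J{\left(-3,o \right)} = \left(10 - 14\right) \frac{16 + \frac{1}{2} \left(-3\right)}{-3} = - 4 \left(- \frac{16 - \frac{3}{2}}{3}\right) = - 4 \left(\left(- \frac{1}{3}\right) \frac{29}{2}\right) = \left(-4\right) \left(- \frac{29}{6}\right) = \frac{58}{3}$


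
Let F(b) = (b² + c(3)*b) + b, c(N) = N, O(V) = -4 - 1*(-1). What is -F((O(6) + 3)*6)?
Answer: 0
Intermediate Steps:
O(V) = -3 (O(V) = -4 + 1 = -3)
F(b) = b² + 4*b (F(b) = (b² + 3*b) + b = b² + 4*b)
-F((O(6) + 3)*6) = -(-3 + 3)*6*(4 + (-3 + 3)*6) = -0*6*(4 + 0*6) = -0*(4 + 0) = -0*4 = -1*0 = 0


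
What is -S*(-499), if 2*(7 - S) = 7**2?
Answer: -17465/2 ≈ -8732.5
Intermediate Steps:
S = -35/2 (S = 7 - 1/2*7**2 = 7 - 1/2*49 = 7 - 49/2 = -35/2 ≈ -17.500)
-S*(-499) = -(-35)*(-499)/2 = -1*17465/2 = -17465/2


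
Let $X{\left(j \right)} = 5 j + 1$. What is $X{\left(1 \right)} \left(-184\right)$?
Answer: $-1104$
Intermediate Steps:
$X{\left(j \right)} = 1 + 5 j$
$X{\left(1 \right)} \left(-184\right) = \left(1 + 5 \cdot 1\right) \left(-184\right) = \left(1 + 5\right) \left(-184\right) = 6 \left(-184\right) = -1104$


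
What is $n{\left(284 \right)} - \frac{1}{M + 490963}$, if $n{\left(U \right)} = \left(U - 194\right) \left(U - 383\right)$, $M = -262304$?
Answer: $- \frac{2037351691}{228659} \approx -8910.0$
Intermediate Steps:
$n{\left(U \right)} = \left(-383 + U\right) \left(-194 + U\right)$ ($n{\left(U \right)} = \left(-194 + U\right) \left(-383 + U\right) = \left(-383 + U\right) \left(-194 + U\right)$)
$n{\left(284 \right)} - \frac{1}{M + 490963} = \left(74302 + 284^{2} - 163868\right) - \frac{1}{-262304 + 490963} = \left(74302 + 80656 - 163868\right) - \frac{1}{228659} = -8910 - \frac{1}{228659} = - \frac{2037351691}{228659}$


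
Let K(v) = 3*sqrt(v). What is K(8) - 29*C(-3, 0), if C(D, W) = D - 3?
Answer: 174 + 6*sqrt(2) ≈ 182.49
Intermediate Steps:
C(D, W) = -3 + D
K(8) - 29*C(-3, 0) = 3*sqrt(8) - 29*(-3 - 3) = 3*(2*sqrt(2)) - 29*(-6) = 6*sqrt(2) + 174 = 174 + 6*sqrt(2)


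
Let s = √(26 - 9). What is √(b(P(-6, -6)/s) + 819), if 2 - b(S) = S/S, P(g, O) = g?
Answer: 2*√205 ≈ 28.636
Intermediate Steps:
s = √17 ≈ 4.1231
b(S) = 1 (b(S) = 2 - S/S = 2 - 1*1 = 2 - 1 = 1)
√(b(P(-6, -6)/s) + 819) = √(1 + 819) = √820 = 2*√205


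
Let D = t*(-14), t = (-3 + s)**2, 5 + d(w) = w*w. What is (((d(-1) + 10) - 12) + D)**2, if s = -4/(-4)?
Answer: 3844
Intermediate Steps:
d(w) = -5 + w**2 (d(w) = -5 + w*w = -5 + w**2)
s = 1 (s = -4*(-1/4) = 1)
t = 4 (t = (-3 + 1)**2 = (-2)**2 = 4)
D = -56 (D = 4*(-14) = -56)
(((d(-1) + 10) - 12) + D)**2 = ((((-5 + (-1)**2) + 10) - 12) - 56)**2 = ((((-5 + 1) + 10) - 12) - 56)**2 = (((-4 + 10) - 12) - 56)**2 = ((6 - 12) - 56)**2 = (-6 - 56)**2 = (-62)**2 = 3844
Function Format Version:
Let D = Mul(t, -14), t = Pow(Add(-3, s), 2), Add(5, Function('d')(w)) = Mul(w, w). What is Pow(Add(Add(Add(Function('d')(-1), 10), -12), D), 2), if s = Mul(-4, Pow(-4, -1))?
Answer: 3844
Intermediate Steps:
Function('d')(w) = Add(-5, Pow(w, 2)) (Function('d')(w) = Add(-5, Mul(w, w)) = Add(-5, Pow(w, 2)))
s = 1 (s = Mul(-4, Rational(-1, 4)) = 1)
t = 4 (t = Pow(Add(-3, 1), 2) = Pow(-2, 2) = 4)
D = -56 (D = Mul(4, -14) = -56)
Pow(Add(Add(Add(Function('d')(-1), 10), -12), D), 2) = Pow(Add(Add(Add(Add(-5, Pow(-1, 2)), 10), -12), -56), 2) = Pow(Add(Add(Add(Add(-5, 1), 10), -12), -56), 2) = Pow(Add(Add(Add(-4, 10), -12), -56), 2) = Pow(Add(Add(6, -12), -56), 2) = Pow(Add(-6, -56), 2) = Pow(-62, 2) = 3844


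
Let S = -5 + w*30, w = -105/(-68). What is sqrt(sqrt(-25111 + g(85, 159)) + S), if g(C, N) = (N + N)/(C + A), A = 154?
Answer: sqrt(2728670170 + 276284*I*sqrt(1434289429))/8126 ≈ 10.126 + 7.8242*I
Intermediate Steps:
w = 105/68 (w = -105*(-1/68) = 105/68 ≈ 1.5441)
g(C, N) = 2*N/(154 + C) (g(C, N) = (N + N)/(C + 154) = (2*N)/(154 + C) = 2*N/(154 + C))
S = 1405/34 (S = -5 + (105/68)*30 = -5 + 1575/34 = 1405/34 ≈ 41.324)
sqrt(sqrt(-25111 + g(85, 159)) + S) = sqrt(sqrt(-25111 + 2*159/(154 + 85)) + 1405/34) = sqrt(sqrt(-25111 + 2*159/239) + 1405/34) = sqrt(sqrt(-25111 + 2*159*(1/239)) + 1405/34) = sqrt(sqrt(-25111 + 318/239) + 1405/34) = sqrt(sqrt(-6001211/239) + 1405/34) = sqrt(I*sqrt(1434289429)/239 + 1405/34) = sqrt(1405/34 + I*sqrt(1434289429)/239)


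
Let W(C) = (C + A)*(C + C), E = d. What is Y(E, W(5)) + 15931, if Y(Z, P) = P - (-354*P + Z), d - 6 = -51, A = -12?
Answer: -8874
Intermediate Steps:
d = -45 (d = 6 - 51 = -45)
E = -45
W(C) = 2*C*(-12 + C) (W(C) = (C - 12)*(C + C) = (-12 + C)*(2*C) = 2*C*(-12 + C))
Y(Z, P) = -Z + 355*P (Y(Z, P) = P - (Z - 354*P) = P + (-Z + 354*P) = -Z + 355*P)
Y(E, W(5)) + 15931 = (-1*(-45) + 355*(2*5*(-12 + 5))) + 15931 = (45 + 355*(2*5*(-7))) + 15931 = (45 + 355*(-70)) + 15931 = (45 - 24850) + 15931 = -24805 + 15931 = -8874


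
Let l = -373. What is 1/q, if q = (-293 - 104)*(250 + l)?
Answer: 1/48831 ≈ 2.0479e-5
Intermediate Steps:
q = 48831 (q = (-293 - 104)*(250 - 373) = -397*(-123) = 48831)
1/q = 1/48831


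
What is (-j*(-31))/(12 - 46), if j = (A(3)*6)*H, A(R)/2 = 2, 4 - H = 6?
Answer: 744/17 ≈ 43.765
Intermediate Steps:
H = -2 (H = 4 - 1*6 = 4 - 6 = -2)
A(R) = 4 (A(R) = 2*2 = 4)
j = -48 (j = (4*6)*(-2) = 24*(-2) = -48)
(-j*(-31))/(12 - 46) = (-1*(-48)*(-31))/(12 - 46) = (48*(-31))/(-34) = -1488*(-1/34) = 744/17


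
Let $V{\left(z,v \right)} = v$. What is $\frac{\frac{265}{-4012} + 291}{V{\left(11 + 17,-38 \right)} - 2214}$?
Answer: $- \frac{1167227}{9035024} \approx -0.12919$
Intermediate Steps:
$\frac{\frac{265}{-4012} + 291}{V{\left(11 + 17,-38 \right)} - 2214} = \frac{\frac{265}{-4012} + 291}{-38 - 2214} = \frac{265 \left(- \frac{1}{4012}\right) + 291}{-2252} = \left(- \frac{265}{4012} + 291\right) \left(- \frac{1}{2252}\right) = \frac{1167227}{4012} \left(- \frac{1}{2252}\right) = - \frac{1167227}{9035024}$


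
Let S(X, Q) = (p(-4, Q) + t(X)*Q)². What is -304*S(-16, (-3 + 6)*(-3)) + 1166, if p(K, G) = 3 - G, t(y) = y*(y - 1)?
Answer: -1803964018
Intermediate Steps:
t(y) = y*(-1 + y)
S(X, Q) = (3 - Q + Q*X*(-1 + X))² (S(X, Q) = ((3 - Q) + (X*(-1 + X))*Q)² = ((3 - Q) + Q*X*(-1 + X))² = (3 - Q + Q*X*(-1 + X))²)
-304*S(-16, (-3 + 6)*(-3)) + 1166 = -304*(3 - (-3 + 6)*(-3) + ((-3 + 6)*(-3))*(-16)*(-1 - 16))² + 1166 = -304*(3 - 3*(-3) + (3*(-3))*(-16)*(-17))² + 1166 = -304*(3 - 1*(-9) - 9*(-16)*(-17))² + 1166 = -304*(3 + 9 - 2448)² + 1166 = -304*(-2436)² + 1166 = -304*5934096 + 1166 = -1803965184 + 1166 = -1803964018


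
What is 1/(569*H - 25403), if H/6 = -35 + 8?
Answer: -1/117581 ≈ -8.5048e-6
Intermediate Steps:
H = -162 (H = 6*(-35 + 8) = 6*(-27) = -162)
1/(569*H - 25403) = 1/(569*(-162) - 25403) = 1/(-92178 - 25403) = 1/(-117581) = -1/117581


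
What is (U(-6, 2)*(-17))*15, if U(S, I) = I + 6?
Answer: -2040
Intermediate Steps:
U(S, I) = 6 + I
(U(-6, 2)*(-17))*15 = ((6 + 2)*(-17))*15 = (8*(-17))*15 = -136*15 = -2040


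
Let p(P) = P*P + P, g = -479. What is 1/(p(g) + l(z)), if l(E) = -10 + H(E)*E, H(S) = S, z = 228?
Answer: 1/280936 ≈ 3.5595e-6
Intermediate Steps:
l(E) = -10 + E² (l(E) = -10 + E*E = -10 + E²)
p(P) = P + P² (p(P) = P² + P = P + P²)
1/(p(g) + l(z)) = 1/(-479*(1 - 479) + (-10 + 228²)) = 1/(-479*(-478) + (-10 + 51984)) = 1/(228962 + 51974) = 1/280936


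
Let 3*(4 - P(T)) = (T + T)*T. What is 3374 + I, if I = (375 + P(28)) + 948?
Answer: 12535/3 ≈ 4178.3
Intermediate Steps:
P(T) = 4 - 2*T²/3 (P(T) = 4 - (T + T)*T/3 = 4 - 2*T*T/3 = 4 - 2*T²/3)
I = 2413/3 (I = (375 + (4 - ⅔*28²)) + 948 = (375 + (4 - ⅔*784)) + 948 = (375 + (4 - 1568/3)) + 948 = (375 - 1556/3) + 948 = -431/3 + 948 = 2413/3 ≈ 804.33)
3374 + I = 3374 + 2413/3 = 12535/3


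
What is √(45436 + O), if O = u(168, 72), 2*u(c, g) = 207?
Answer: √182158/2 ≈ 213.40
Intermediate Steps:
u(c, g) = 207/2 (u(c, g) = (½)*207 = 207/2)
O = 207/2 ≈ 103.50
√(45436 + O) = √(45436 + 207/2) = √(91079/2) = √182158/2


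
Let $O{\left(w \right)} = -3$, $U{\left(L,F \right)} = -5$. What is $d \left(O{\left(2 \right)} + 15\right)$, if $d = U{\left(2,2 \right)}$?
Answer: $-60$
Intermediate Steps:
$d = -5$
$d \left(O{\left(2 \right)} + 15\right) = - 5 \left(-3 + 15\right) = \left(-5\right) 12 = -60$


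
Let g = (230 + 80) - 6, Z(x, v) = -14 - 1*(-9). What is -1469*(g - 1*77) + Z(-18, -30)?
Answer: -333468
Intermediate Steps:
Z(x, v) = -5 (Z(x, v) = -14 + 9 = -5)
g = 304 (g = 310 - 6 = 304)
-1469*(g - 1*77) + Z(-18, -30) = -1469*(304 - 1*77) - 5 = -1469*(304 - 77) - 5 = -1469*227 - 5 = -333463 - 5 = -333468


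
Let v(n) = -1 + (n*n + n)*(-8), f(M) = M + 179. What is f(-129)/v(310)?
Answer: -50/771281 ≈ -6.4827e-5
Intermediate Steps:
f(M) = 179 + M
v(n) = -1 - 8*n - 8*n² (v(n) = -1 + (n² + n)*(-8) = -1 + (n + n²)*(-8) = -1 + (-8*n - 8*n²) = -1 - 8*n - 8*n²)
f(-129)/v(310) = (179 - 129)/(-1 - 8*310 - 8*310²) = 50/(-1 - 2480 - 8*96100) = 50/(-1 - 2480 - 768800) = 50/(-771281) = 50*(-1/771281) = -50/771281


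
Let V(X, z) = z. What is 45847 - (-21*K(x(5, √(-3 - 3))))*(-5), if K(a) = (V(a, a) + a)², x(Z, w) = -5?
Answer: 35347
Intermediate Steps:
K(a) = 4*a² (K(a) = (a + a)² = (2*a)² = 4*a²)
45847 - (-21*K(x(5, √(-3 - 3))))*(-5) = 45847 - (-84*(-5)²)*(-5) = 45847 - (-84*25)*(-5) = 45847 - (-21*100)*(-5) = 45847 - (-2100)*(-5) = 45847 - 1*10500 = 45847 - 10500 = 35347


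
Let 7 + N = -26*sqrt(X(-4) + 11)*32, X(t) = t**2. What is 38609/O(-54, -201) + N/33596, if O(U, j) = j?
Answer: -1297109371/6752796 - 624*sqrt(3)/8399 ≈ -192.21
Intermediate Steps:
N = -7 - 2496*sqrt(3) (N = -7 - 26*sqrt((-4)**2 + 11)*32 = -7 - 26*sqrt(16 + 11)*32 = -7 - 78*sqrt(3)*32 = -7 - 2496*sqrt(3) ≈ -4330.2)
38609/O(-54, -201) + N/33596 = 38609/(-201) + (-7 - 2496*sqrt(3))/33596 = 38609*(-1/201) + (-7 - 2496*sqrt(3))*(1/33596) = -38609/201 + (-7/33596 - 624*sqrt(3)/8399) = -1297109371/6752796 - 624*sqrt(3)/8399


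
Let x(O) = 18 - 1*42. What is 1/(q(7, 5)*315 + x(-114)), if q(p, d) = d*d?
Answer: 1/7851 ≈ 0.00012737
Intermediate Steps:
q(p, d) = d²
x(O) = -24 (x(O) = 18 - 42 = -24)
1/(q(7, 5)*315 + x(-114)) = 1/(5²*315 - 24) = 1/(25*315 - 24) = 1/(7875 - 24) = 1/7851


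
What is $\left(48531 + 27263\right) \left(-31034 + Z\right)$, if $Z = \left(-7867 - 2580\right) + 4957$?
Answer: $-2768300056$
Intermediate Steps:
$Z = -5490$ ($Z = -10447 + 4957 = -5490$)
$\left(48531 + 27263\right) \left(-31034 + Z\right) = \left(48531 + 27263\right) \left(-31034 - 5490\right) = 75794 \left(-36524\right) = -2768300056$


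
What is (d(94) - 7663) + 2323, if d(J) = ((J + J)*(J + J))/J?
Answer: -4964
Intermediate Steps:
d(J) = 4*J (d(J) = ((2*J)*(2*J))/J = (4*J**2)/J = 4*J)
(d(94) - 7663) + 2323 = (4*94 - 7663) + 2323 = (376 - 7663) + 2323 = -7287 + 2323 = -4964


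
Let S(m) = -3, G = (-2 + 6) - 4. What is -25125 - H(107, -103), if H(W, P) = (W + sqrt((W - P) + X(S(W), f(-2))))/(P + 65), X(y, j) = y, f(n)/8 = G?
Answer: -954643/38 + 3*sqrt(23)/38 ≈ -25122.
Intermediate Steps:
G = 0 (G = 4 - 4 = 0)
f(n) = 0 (f(n) = 8*0 = 0)
H(W, P) = (W + sqrt(-3 + W - P))/(65 + P) (H(W, P) = (W + sqrt((W - P) - 3))/(P + 65) = (W + sqrt(-3 + W - P))/(65 + P))
-25125 - H(107, -103) = -25125 - (107 + sqrt(-3 + 107 - 1*(-103)))/(65 - 103) = -25125 - (107 + sqrt(-3 + 107 + 103))/(-38) = -25125 - (-1)*(107 + sqrt(207))/38 = -25125 - (-1)*(107 + 3*sqrt(23))/38 = -25125 - (-107/38 - 3*sqrt(23)/38) = -25125 + (107/38 + 3*sqrt(23)/38) = -954643/38 + 3*sqrt(23)/38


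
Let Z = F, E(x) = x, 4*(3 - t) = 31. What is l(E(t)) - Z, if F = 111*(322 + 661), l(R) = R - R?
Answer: -109113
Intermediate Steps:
t = -19/4 (t = 3 - 1/4*31 = 3 - 31/4 = -19/4 ≈ -4.7500)
l(R) = 0
F = 109113 (F = 111*983 = 109113)
Z = 109113
l(E(t)) - Z = 0 - 1*109113 = 0 - 109113 = -109113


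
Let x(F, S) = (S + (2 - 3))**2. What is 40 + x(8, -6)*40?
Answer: 2000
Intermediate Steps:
x(F, S) = (-1 + S)**2 (x(F, S) = (S - 1)**2 = (-1 + S)**2)
40 + x(8, -6)*40 = 40 + (-1 - 6)**2*40 = 40 + (-7)**2*40 = 40 + 49*40 = 40 + 1960 = 2000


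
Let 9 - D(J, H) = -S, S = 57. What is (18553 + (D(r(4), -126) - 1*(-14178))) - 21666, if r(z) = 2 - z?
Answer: 11131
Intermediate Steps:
D(J, H) = 66 (D(J, H) = 9 - (-1)*57 = 9 - 1*(-57) = 9 + 57 = 66)
(18553 + (D(r(4), -126) - 1*(-14178))) - 21666 = (18553 + (66 - 1*(-14178))) - 21666 = (18553 + (66 + 14178)) - 21666 = (18553 + 14244) - 21666 = 32797 - 21666 = 11131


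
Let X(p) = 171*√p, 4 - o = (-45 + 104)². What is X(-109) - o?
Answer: 3477 + 171*I*√109 ≈ 3477.0 + 1785.3*I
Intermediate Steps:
o = -3477 (o = 4 - (-45 + 104)² = 4 - 1*59² = 4 - 1*3481 = 4 - 3481 = -3477)
X(-109) - o = 171*√(-109) - 1*(-3477) = 171*(I*√109) + 3477 = 171*I*√109 + 3477 = 3477 + 171*I*√109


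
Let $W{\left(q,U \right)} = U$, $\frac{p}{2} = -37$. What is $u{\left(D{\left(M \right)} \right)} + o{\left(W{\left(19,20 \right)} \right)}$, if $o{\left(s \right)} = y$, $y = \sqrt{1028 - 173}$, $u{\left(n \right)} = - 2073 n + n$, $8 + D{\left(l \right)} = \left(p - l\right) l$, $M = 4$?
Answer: $663040 + 3 \sqrt{95} \approx 6.6307 \cdot 10^{5}$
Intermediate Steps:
$p = -74$ ($p = 2 \left(-37\right) = -74$)
$D{\left(l \right)} = -8 + l \left(-74 - l\right)$ ($D{\left(l \right)} = -8 + \left(-74 - l\right) l = -8 + l \left(-74 - l\right)$)
$u{\left(n \right)} = - 2072 n$
$y = 3 \sqrt{95}$ ($y = \sqrt{855} = 3 \sqrt{95} \approx 29.24$)
$o{\left(s \right)} = 3 \sqrt{95}$
$u{\left(D{\left(M \right)} \right)} + o{\left(W{\left(19,20 \right)} \right)} = - 2072 \left(-8 - 4^{2} - 296\right) + 3 \sqrt{95} = - 2072 \left(-8 - 16 - 296\right) + 3 \sqrt{95} = \left(-2072\right) \left(-320\right) + 3 \sqrt{95} = 663040 + 3 \sqrt{95}$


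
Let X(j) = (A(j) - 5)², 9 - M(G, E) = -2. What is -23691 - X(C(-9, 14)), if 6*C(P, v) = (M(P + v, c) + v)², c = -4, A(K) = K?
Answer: -1206901/36 ≈ -33525.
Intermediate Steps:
M(G, E) = 11 (M(G, E) = 9 - 1*(-2) = 9 + 2 = 11)
C(P, v) = (11 + v)²/6
X(j) = (-5 + j)² (X(j) = (j - 5)² = (-5 + j)²)
-23691 - X(C(-9, 14)) = -23691 - (-5 + (11 + 14)²/6)² = -23691 - (-5 + (⅙)*25²)² = -23691 - (-5 + (⅙)*625)² = -23691 - (-5 + 625/6)² = -23691 - (595/6)² = -23691 - 1*354025/36 = -23691 - 354025/36 = -1206901/36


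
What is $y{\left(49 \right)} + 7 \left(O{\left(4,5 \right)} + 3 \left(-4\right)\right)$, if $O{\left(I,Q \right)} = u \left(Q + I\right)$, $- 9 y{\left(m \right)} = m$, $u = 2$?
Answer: $\frac{329}{9} \approx 36.556$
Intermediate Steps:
$y{\left(m \right)} = - \frac{m}{9}$
$O{\left(I,Q \right)} = 2 I + 2 Q$ ($O{\left(I,Q \right)} = 2 \left(Q + I\right) = 2 \left(I + Q\right) = 2 I + 2 Q$)
$y{\left(49 \right)} + 7 \left(O{\left(4,5 \right)} + 3 \left(-4\right)\right) = \left(- \frac{1}{9}\right) 49 + 7 \left(\left(2 \cdot 4 + 2 \cdot 5\right) + 3 \left(-4\right)\right) = - \frac{49}{9} + 7 \left(\left(8 + 10\right) - 12\right) = - \frac{49}{9} + 7 \left(18 - 12\right) = - \frac{49}{9} + 7 \cdot 6 = - \frac{49}{9} + 42 = \frac{329}{9}$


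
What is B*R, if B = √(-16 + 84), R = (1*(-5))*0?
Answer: 0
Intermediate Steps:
R = 0 (R = -5*0 = 0)
B = 2*√17 (B = √68 = 2*√17 ≈ 8.2462)
B*R = (2*√17)*0 = 0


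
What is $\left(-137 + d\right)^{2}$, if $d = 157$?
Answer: $400$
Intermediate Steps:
$\left(-137 + d\right)^{2} = \left(-137 + 157\right)^{2} = 20^{2} = 400$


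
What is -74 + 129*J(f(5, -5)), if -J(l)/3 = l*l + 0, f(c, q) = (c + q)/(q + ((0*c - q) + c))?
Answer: -74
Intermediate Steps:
f(c, q) = (c + q)/c (f(c, q) = (c + q)/(q + ((0 - q) + c)) = (c + q)/(q + (-q + c)) = (c + q)/(q + (c - q)) = (c + q)/c)
J(l) = -3*l**2 (J(l) = -3*(l*l + 0) = -3*(l**2 + 0) = -3*l**2)
-74 + 129*J(f(5, -5)) = -74 + 129*(-3*(5 - 5)**2/25) = -74 + 129*(-3*((1/5)*0)**2) = -74 + 129*(-3*0**2) = -74 + 129*(-3*0) = -74 + 129*0 = -74 + 0 = -74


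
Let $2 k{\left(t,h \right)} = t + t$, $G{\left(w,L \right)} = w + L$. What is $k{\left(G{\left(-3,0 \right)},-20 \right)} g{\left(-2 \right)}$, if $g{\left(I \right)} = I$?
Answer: $6$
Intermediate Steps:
$G{\left(w,L \right)} = L + w$
$k{\left(t,h \right)} = t$ ($k{\left(t,h \right)} = \frac{t + t}{2} = \frac{2 t}{2} = t$)
$k{\left(G{\left(-3,0 \right)},-20 \right)} g{\left(-2 \right)} = \left(0 - 3\right) \left(-2\right) = \left(-3\right) \left(-2\right) = 6$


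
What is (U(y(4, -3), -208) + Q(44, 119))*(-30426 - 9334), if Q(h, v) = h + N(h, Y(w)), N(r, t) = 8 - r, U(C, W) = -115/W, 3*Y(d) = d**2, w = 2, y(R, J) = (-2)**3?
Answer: -4420815/13 ≈ -3.4006e+5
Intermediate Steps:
y(R, J) = -8
Y(d) = d**2/3
Q(h, v) = 8 (Q(h, v) = h + (8 - h) = 8)
(U(y(4, -3), -208) + Q(44, 119))*(-30426 - 9334) = (-115/(-208) + 8)*(-30426 - 9334) = (-115*(-1/208) + 8)*(-39760) = (115/208 + 8)*(-39760) = (1779/208)*(-39760) = -4420815/13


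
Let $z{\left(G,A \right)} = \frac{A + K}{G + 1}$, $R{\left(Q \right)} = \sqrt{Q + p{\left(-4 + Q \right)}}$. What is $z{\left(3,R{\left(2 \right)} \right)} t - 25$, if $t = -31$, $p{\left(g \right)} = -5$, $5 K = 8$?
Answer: $- \frac{187}{5} - \frac{31 i \sqrt{3}}{4} \approx -37.4 - 13.423 i$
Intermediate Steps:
$K = \frac{8}{5}$ ($K = \frac{1}{5} \cdot 8 = \frac{8}{5} \approx 1.6$)
$R{\left(Q \right)} = \sqrt{-5 + Q}$ ($R{\left(Q \right)} = \sqrt{Q - 5} = \sqrt{-5 + Q}$)
$z{\left(G,A \right)} = \frac{\frac{8}{5} + A}{1 + G}$ ($z{\left(G,A \right)} = \frac{A + \frac{8}{5}}{G + 1} = \frac{\frac{8}{5} + A}{1 + G}$)
$z{\left(3,R{\left(2 \right)} \right)} t - 25 = \frac{\frac{8}{5} + \sqrt{-5 + 2}}{1 + 3} \left(-31\right) - 25 = \frac{\frac{8}{5} + \sqrt{-3}}{4} \left(-31\right) - 25 = \frac{\frac{8}{5} + i \sqrt{3}}{4} \left(-31\right) - 25 = \left(\frac{2}{5} + \frac{i \sqrt{3}}{4}\right) \left(-31\right) - 25 = \left(- \frac{62}{5} - \frac{31 i \sqrt{3}}{4}\right) - 25 = - \frac{187}{5} - \frac{31 i \sqrt{3}}{4}$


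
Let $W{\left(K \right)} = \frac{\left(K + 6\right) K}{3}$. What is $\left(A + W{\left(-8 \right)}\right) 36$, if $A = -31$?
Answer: $-924$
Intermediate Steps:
$W{\left(K \right)} = \frac{K \left(6 + K\right)}{3}$ ($W{\left(K \right)} = \left(6 + K\right) K \frac{1}{3} = K \left(6 + K\right) \frac{1}{3} = \frac{K \left(6 + K\right)}{3}$)
$\left(A + W{\left(-8 \right)}\right) 36 = \left(-31 + \frac{1}{3} \left(-8\right) \left(6 - 8\right)\right) 36 = \left(-31 + \frac{1}{3} \left(-8\right) \left(-2\right)\right) 36 = \left(-31 + \frac{16}{3}\right) 36 = \left(- \frac{77}{3}\right) 36 = -924$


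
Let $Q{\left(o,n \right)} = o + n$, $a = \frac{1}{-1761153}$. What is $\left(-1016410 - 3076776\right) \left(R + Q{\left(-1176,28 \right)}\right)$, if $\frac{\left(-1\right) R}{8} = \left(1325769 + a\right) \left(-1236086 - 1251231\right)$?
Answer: $- \frac{190172428245014423550182792}{1761153} \approx -1.0798 \cdot 10^{20}$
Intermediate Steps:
$a = - \frac{1}{1761153} \approx -5.6781 \cdot 10^{-7}$
$R = \frac{46460734560630775616}{1761153}$ ($R = - 8 \left(1325769 - \frac{1}{1761153}\right) \left(-1236086 - 1251231\right) = - 8 \cdot \frac{2334882051656}{1761153} \left(-2487317\right) = \left(-8\right) \left(- \frac{5807591820078846952}{1761153}\right) = \frac{46460734560630775616}{1761153} \approx 2.6381 \cdot 10^{13}$)
$Q{\left(o,n \right)} = n + o$
$\left(-1016410 - 3076776\right) \left(R + Q{\left(-1176,28 \right)}\right) = \left(-1016410 - 3076776\right) \left(\frac{46460734560630775616}{1761153} + \left(28 - 1176\right)\right) = - 4093186 \left(\frac{46460734560630775616}{1761153} - 1148\right) = \left(-4093186\right) \frac{46460734558608971972}{1761153} = - \frac{190172428245014423550182792}{1761153}$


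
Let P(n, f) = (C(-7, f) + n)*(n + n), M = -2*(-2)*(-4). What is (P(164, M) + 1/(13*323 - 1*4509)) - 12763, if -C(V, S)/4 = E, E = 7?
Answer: 9871949/310 ≈ 31845.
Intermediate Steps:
C(V, S) = -28 (C(V, S) = -4*7 = -28)
M = -16 (M = 4*(-4) = -16)
P(n, f) = 2*n*(-28 + n) (P(n, f) = (-28 + n)*(n + n) = (-28 + n)*(2*n) = 2*n*(-28 + n))
(P(164, M) + 1/(13*323 - 1*4509)) - 12763 = (2*164*(-28 + 164) + 1/(13*323 - 1*4509)) - 12763 = (2*164*136 + 1/(4199 - 4509)) - 12763 = (44608 + 1/(-310)) - 12763 = (44608 - 1/310) - 12763 = 13828479/310 - 12763 = 9871949/310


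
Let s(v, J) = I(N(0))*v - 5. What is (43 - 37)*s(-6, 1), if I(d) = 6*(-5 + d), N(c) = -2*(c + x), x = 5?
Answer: 3210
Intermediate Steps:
N(c) = -10 - 2*c (N(c) = -2*(c + 5) = -2*(5 + c) = -10 - 2*c)
I(d) = -30 + 6*d
s(v, J) = -5 - 90*v (s(v, J) = (-30 + 6*(-10 - 2*0))*v - 5 = (-30 + 6*(-10 + 0))*v - 5 = (-30 + 6*(-10))*v - 5 = (-30 - 60)*v - 5 = -90*v - 5 = -5 - 90*v)
(43 - 37)*s(-6, 1) = (43 - 37)*(-5 - 90*(-6)) = 6*(-5 + 540) = 6*535 = 3210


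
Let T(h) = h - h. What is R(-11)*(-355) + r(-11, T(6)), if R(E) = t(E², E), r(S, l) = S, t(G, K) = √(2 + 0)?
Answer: -11 - 355*√2 ≈ -513.05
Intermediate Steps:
T(h) = 0
t(G, K) = √2
R(E) = √2
R(-11)*(-355) + r(-11, T(6)) = √2*(-355) - 11 = -355*√2 - 11 = -11 - 355*√2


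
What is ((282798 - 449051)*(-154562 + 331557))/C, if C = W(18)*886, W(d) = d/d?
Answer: -29425949735/886 ≈ -3.3212e+7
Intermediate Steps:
W(d) = 1
C = 886 (C = 1*886 = 886)
((282798 - 449051)*(-154562 + 331557))/C = ((282798 - 449051)*(-154562 + 331557))/886 = -166253*176995*(1/886) = -29425949735*1/886 = -29425949735/886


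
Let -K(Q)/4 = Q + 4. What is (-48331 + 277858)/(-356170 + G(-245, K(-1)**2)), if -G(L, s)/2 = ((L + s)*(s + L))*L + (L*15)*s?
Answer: 76509/1900240 ≈ 0.040263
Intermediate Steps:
K(Q) = -16 - 4*Q (K(Q) = -4*(Q + 4) = -4*(4 + Q) = -16 - 4*Q)
G(L, s) = -30*L*s - 2*L*(L + s)**2 (G(L, s) = -2*(((L + s)*(s + L))*L + (L*15)*s) = -2*(((L + s)*(L + s))*L + (15*L)*s) = -2*((L + s)**2*L + 15*L*s) = -2*(L*(L + s)**2 + 15*L*s) = -30*L*s - 2*L*(L + s)**2)
(-48331 + 277858)/(-356170 + G(-245, K(-1)**2)) = (-48331 + 277858)/(-356170 - 2*(-245)*((-245 + (-16 - 4*(-1))**2)**2 + 15*(-16 - 4*(-1))**2)) = 229527/(-356170 - 2*(-245)*((-245 + (-16 + 4)**2)**2 + 15*(-16 + 4)**2)) = 229527/(-356170 - 2*(-245)*((-245 + (-12)**2)**2 + 15*(-12)**2)) = 229527/(-356170 - 2*(-245)*((-245 + 144)**2 + 15*144)) = 229527/(-356170 - 2*(-245)*((-101)**2 + 2160)) = 229527/(-356170 - 2*(-245)*(10201 + 2160)) = 229527/(-356170 - 2*(-245)*12361) = 229527/(-356170 + 6056890) = 229527/5700720 = 229527*(1/5700720) = 76509/1900240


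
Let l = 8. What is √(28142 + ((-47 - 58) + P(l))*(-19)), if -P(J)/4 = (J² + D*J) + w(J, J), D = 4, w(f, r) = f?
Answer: √38041 ≈ 195.04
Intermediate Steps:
P(J) = -20*J - 4*J² (P(J) = -4*((J² + 4*J) + J) = -4*(J² + 5*J) = -20*J - 4*J²)
√(28142 + ((-47 - 58) + P(l))*(-19)) = √(28142 + ((-47 - 58) + 4*8*(-5 - 1*8))*(-19)) = √(28142 + (-105 + 4*8*(-5 - 8))*(-19)) = √(28142 + (-105 + 4*8*(-13))*(-19)) = √(28142 + (-105 - 416)*(-19)) = √(28142 - 521*(-19)) = √(28142 + 9899) = √38041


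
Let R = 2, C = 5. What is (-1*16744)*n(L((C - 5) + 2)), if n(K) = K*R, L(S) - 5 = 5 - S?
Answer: -267904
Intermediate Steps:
L(S) = 10 - S (L(S) = 5 + (5 - S) = 10 - S)
n(K) = 2*K (n(K) = K*2 = 2*K)
(-1*16744)*n(L((C - 5) + 2)) = (-1*16744)*(2*(10 - ((5 - 5) + 2))) = -33488*(10 - (0 + 2)) = -33488*(10 - 1*2) = -33488*(10 - 2) = -33488*8 = -16744*16 = -267904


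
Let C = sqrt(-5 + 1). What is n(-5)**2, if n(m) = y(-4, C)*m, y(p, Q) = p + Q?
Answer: 300 - 400*I ≈ 300.0 - 400.0*I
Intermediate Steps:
C = 2*I (C = sqrt(-4) = 2*I ≈ 2.0*I)
y(p, Q) = Q + p
n(m) = m*(-4 + 2*I) (n(m) = (2*I - 4)*m = (-4 + 2*I)*m = m*(-4 + 2*I))
n(-5)**2 = (2*(-5)*(-2 + I))**2 = (20 - 10*I)**2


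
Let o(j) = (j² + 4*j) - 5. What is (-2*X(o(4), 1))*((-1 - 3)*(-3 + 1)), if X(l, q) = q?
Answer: -16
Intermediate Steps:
o(j) = -5 + j² + 4*j
(-2*X(o(4), 1))*((-1 - 3)*(-3 + 1)) = (-2*1)*((-1 - 3)*(-3 + 1)) = -(-8)*(-2) = -2*8 = -16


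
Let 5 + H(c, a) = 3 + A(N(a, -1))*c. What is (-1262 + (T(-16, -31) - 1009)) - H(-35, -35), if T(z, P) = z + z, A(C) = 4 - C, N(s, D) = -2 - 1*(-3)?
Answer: -2196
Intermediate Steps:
N(s, D) = 1 (N(s, D) = -2 + 3 = 1)
T(z, P) = 2*z
H(c, a) = -2 + 3*c (H(c, a) = -5 + (3 + (4 - 1*1)*c) = -5 + (3 + (4 - 1)*c) = -5 + (3 + 3*c) = -2 + 3*c)
(-1262 + (T(-16, -31) - 1009)) - H(-35, -35) = (-1262 + (2*(-16) - 1009)) - (-2 + 3*(-35)) = (-1262 + (-32 - 1009)) - (-2 - 105) = (-1262 - 1041) - 1*(-107) = -2303 + 107 = -2196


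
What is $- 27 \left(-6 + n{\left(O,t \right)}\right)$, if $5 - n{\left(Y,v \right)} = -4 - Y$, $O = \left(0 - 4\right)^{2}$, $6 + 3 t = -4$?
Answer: $-513$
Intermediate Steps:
$t = - \frac{10}{3}$ ($t = -2 + \frac{1}{3} \left(-4\right) = -2 - \frac{4}{3} = - \frac{10}{3} \approx -3.3333$)
$O = 16$ ($O = \left(-4\right)^{2} = 16$)
$n{\left(Y,v \right)} = 9 + Y$ ($n{\left(Y,v \right)} = 5 - \left(-4 - Y\right) = 5 + \left(4 + Y\right) = 9 + Y$)
$- 27 \left(-6 + n{\left(O,t \right)}\right) = - 27 \left(-6 + \left(9 + 16\right)\right) = - 27 \left(-6 + 25\right) = \left(-27\right) 19 = -513$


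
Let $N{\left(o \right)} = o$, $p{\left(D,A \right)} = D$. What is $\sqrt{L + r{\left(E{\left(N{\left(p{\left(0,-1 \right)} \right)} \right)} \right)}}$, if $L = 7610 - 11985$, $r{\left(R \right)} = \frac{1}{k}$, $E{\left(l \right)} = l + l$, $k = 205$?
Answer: $\frac{i \sqrt{183859170}}{205} \approx 66.144 i$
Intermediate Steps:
$E{\left(l \right)} = 2 l$
$r{\left(R \right)} = \frac{1}{205}$
$L = -4375$
$\sqrt{L + r{\left(E{\left(N{\left(p{\left(0,-1 \right)} \right)} \right)} \right)}} = \sqrt{-4375 + \frac{1}{205}} = \sqrt{- \frac{896874}{205}} = \frac{i \sqrt{183859170}}{205}$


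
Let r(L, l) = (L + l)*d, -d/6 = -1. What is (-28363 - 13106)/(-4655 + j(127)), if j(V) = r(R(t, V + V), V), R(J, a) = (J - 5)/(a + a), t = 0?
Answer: 10533126/988837 ≈ 10.652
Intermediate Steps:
R(J, a) = (-5 + J)/(2*a) (R(J, a) = (-5 + J)/((2*a)) = (-5 + J)*(1/(2*a)) = (-5 + J)/(2*a))
d = 6 (d = -6*(-1) = 6)
r(L, l) = 6*L + 6*l (r(L, l) = (L + l)*6 = 6*L + 6*l)
j(V) = 6*V - 15/(2*V) (j(V) = 6*((-5 + 0)/(2*(V + V))) + 6*V = 6*((½)*(-5)/(2*V)) + 6*V = 6*((½)*(1/(2*V))*(-5)) + 6*V = 6*(-5/(4*V)) + 6*V = -15/(2*V) + 6*V = 6*V - 15/(2*V))
(-28363 - 13106)/(-4655 + j(127)) = (-28363 - 13106)/(-4655 + (6*127 - 15/2/127)) = -41469/(-4655 + (762 - 15/2*1/127)) = -41469/(-4655 + (762 - 15/254)) = -41469/(-4655 + 193533/254) = -41469/(-988837/254) = -41469*(-254/988837) = 10533126/988837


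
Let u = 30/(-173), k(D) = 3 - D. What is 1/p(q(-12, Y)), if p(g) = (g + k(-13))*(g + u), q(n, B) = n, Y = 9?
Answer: -173/8424 ≈ -0.020537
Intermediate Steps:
u = -30/173 (u = 30*(-1/173) = -30/173 ≈ -0.17341)
p(g) = (16 + g)*(-30/173 + g) (p(g) = (g + (3 - 1*(-13)))*(g - 30/173) = (g + (3 + 13))*(-30/173 + g) = (g + 16)*(-30/173 + g) = (16 + g)*(-30/173 + g))
1/p(q(-12, Y)) = 1/(-480/173 + (-12)² + (2738/173)*(-12)) = 1/(-480/173 + 144 - 32856/173) = 1/(-8424/173) = -173/8424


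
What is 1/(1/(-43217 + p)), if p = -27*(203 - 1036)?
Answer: -20726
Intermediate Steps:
p = 22491 (p = -27*(-833) = 22491)
1/(1/(-43217 + p)) = 1/(1/(-43217 + 22491)) = 1/(1/(-20726)) = 1/(-1/20726) = -20726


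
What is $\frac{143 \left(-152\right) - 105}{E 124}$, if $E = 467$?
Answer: $- \frac{21841}{57908} \approx -0.37717$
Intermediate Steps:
$\frac{143 \left(-152\right) - 105}{E 124} = \frac{143 \left(-152\right) - 105}{467 \cdot 124} = \frac{-21736 - 105}{57908} = \left(-21841\right) \frac{1}{57908} = - \frac{21841}{57908}$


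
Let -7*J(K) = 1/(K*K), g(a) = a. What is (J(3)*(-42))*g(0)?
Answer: 0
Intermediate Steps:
J(K) = -1/(7*K²) (J(K) = -1/(7*K*K) = -1/(7*K²))
(J(3)*(-42))*g(0) = (-⅐/3²*(-42))*0 = (-⅐*⅑*(-42))*0 = -1/63*(-42)*0 = (⅔)*0 = 0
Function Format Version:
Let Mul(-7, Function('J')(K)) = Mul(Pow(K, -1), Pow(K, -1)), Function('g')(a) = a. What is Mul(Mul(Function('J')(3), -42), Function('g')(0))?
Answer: 0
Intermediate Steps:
Function('J')(K) = Mul(Rational(-1, 7), Pow(K, -2)) (Function('J')(K) = Mul(Rational(-1, 7), Mul(Pow(K, -1), Pow(K, -1))) = Mul(Rational(-1, 7), Pow(K, -2)))
Mul(Mul(Function('J')(3), -42), Function('g')(0)) = Mul(Mul(Mul(Rational(-1, 7), Pow(3, -2)), -42), 0) = Mul(Mul(Mul(Rational(-1, 7), Rational(1, 9)), -42), 0) = Mul(Mul(Rational(-1, 63), -42), 0) = Mul(Rational(2, 3), 0) = 0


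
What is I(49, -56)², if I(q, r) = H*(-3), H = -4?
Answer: 144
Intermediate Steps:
I(q, r) = 12 (I(q, r) = -4*(-3) = 12)
I(49, -56)² = 12² = 144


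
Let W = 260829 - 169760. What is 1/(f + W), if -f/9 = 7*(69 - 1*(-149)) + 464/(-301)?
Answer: 301/23282011 ≈ 1.2928e-5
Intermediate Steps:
f = -4129758/301 (f = -9*(7*(69 - 1*(-149)) + 464/(-301)) = -9*(7*(69 + 149) + 464*(-1/301)) = -9*(7*218 - 464/301) = -9*(1526 - 464/301) = -9*458862/301 = -4129758/301 ≈ -13720.)
W = 91069
1/(f + W) = 1/(-4129758/301 + 91069) = 1/(23282011/301) = 301/23282011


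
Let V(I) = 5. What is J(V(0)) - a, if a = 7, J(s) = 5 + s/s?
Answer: -1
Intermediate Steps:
J(s) = 6 (J(s) = 5 + 1 = 6)
J(V(0)) - a = 6 - 1*7 = 6 - 7 = -1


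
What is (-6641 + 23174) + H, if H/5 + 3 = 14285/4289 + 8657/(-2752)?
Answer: 194978284139/11803328 ≈ 16519.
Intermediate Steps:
H = -166137685/11803328 (H = -15 + 5*(14285/4289 + 8657/(-2752)) = -15 + 5*(14285*(1/4289) + 8657*(-1/2752)) = -15 + 5*(14285/4289 - 8657/2752) = -15 + 5*(2182447/11803328) = -15 + 10912235/11803328 = -166137685/11803328 ≈ -14.076)
(-6641 + 23174) + H = (-6641 + 23174) - 166137685/11803328 = 16533 - 166137685/11803328 = 194978284139/11803328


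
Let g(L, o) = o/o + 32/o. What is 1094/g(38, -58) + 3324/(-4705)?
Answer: 149227618/61165 ≈ 2439.8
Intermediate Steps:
g(L, o) = 1 + 32/o
1094/g(38, -58) + 3324/(-4705) = 1094/(((32 - 58)/(-58))) + 3324/(-4705) = 1094/((-1/58*(-26))) + 3324*(-1/4705) = 1094/(13/29) - 3324/4705 = 1094*(29/13) - 3324/4705 = 31726/13 - 3324/4705 = 149227618/61165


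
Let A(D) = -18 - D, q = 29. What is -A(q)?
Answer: 47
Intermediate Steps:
-A(q) = -(-18 - 1*29) = -(-18 - 29) = -1*(-47) = 47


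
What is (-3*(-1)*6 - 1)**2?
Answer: 289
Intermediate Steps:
(-3*(-1)*6 - 1)**2 = (3*6 - 1)**2 = (18 - 1)**2 = 17**2 = 289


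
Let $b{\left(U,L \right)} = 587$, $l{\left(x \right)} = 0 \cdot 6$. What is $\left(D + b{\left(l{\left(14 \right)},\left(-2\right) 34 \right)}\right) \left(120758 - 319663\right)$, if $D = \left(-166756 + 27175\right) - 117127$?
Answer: $50943747505$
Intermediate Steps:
$D = -256708$ ($D = -139581 - 117127 = -256708$)
$l{\left(x \right)} = 0$
$\left(D + b{\left(l{\left(14 \right)},\left(-2\right) 34 \right)}\right) \left(120758 - 319663\right) = \left(-256708 + 587\right) \left(120758 - 319663\right) = \left(-256121\right) \left(-198905\right) = 50943747505$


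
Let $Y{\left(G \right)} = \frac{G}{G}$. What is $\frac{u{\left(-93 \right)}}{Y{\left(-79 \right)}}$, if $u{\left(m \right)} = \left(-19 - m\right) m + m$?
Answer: $-6975$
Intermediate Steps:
$u{\left(m \right)} = m + m \left(-19 - m\right)$ ($u{\left(m \right)} = m \left(-19 - m\right) + m = m + m \left(-19 - m\right)$)
$Y{\left(G \right)} = 1$
$\frac{u{\left(-93 \right)}}{Y{\left(-79 \right)}} = \frac{\left(-1\right) \left(-93\right) \left(18 - 93\right)}{1} = \left(-1\right) \left(-93\right) \left(-75\right) 1 = \left(-6975\right) 1 = -6975$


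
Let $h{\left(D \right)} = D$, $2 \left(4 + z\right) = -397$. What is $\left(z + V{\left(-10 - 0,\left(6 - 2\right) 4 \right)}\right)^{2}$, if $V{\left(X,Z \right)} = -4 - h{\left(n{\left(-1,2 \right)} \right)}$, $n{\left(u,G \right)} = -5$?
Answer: $\frac{162409}{4} \approx 40602.0$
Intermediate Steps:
$z = - \frac{405}{2}$ ($z = -4 + \frac{1}{2} \left(-397\right) = -4 - \frac{397}{2} = - \frac{405}{2} \approx -202.5$)
$V{\left(X,Z \right)} = 1$ ($V{\left(X,Z \right)} = -4 - -5 = -4 + 5 = 1$)
$\left(z + V{\left(-10 - 0,\left(6 - 2\right) 4 \right)}\right)^{2} = \left(- \frac{405}{2} + 1\right)^{2} = \left(- \frac{403}{2}\right)^{2} = \frac{162409}{4}$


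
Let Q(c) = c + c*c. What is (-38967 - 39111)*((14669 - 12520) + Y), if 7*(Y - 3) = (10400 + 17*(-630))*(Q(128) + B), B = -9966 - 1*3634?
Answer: 9900915024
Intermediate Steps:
Q(c) = c + c²
B = -13600 (B = -9966 - 3634 = -13600)
Y = -128957 (Y = 3 + ((10400 + 17*(-630))*(128*(1 + 128) - 13600))/7 = 3 + ((10400 - 10710)*(128*129 - 13600))/7 = 3 + (-310*(16512 - 13600))/7 = 3 + (-310*2912)/7 = 3 + (⅐)*(-902720) = 3 - 128960 = -128957)
(-38967 - 39111)*((14669 - 12520) + Y) = (-38967 - 39111)*((14669 - 12520) - 128957) = -78078*(2149 - 128957) = -78078*(-126808) = 9900915024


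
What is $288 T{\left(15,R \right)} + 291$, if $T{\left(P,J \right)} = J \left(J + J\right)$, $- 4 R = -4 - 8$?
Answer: $5475$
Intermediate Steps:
$R = 3$ ($R = - \frac{-4 - 8}{4} = \left(- \frac{1}{4}\right) \left(-12\right) = 3$)
$T{\left(P,J \right)} = 2 J^{2}$ ($T{\left(P,J \right)} = J 2 J = 2 J^{2}$)
$288 T{\left(15,R \right)} + 291 = 288 \cdot 2 \cdot 3^{2} + 291 = 288 \cdot 2 \cdot 9 + 291 = 288 \cdot 18 + 291 = 5184 + 291 = 5475$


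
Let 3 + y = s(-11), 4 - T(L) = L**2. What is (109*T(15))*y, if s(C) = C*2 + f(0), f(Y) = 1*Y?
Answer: 602225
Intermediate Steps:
f(Y) = Y
T(L) = 4 - L**2
s(C) = 2*C (s(C) = C*2 + 0 = 2*C + 0 = 2*C)
y = -25 (y = -3 + 2*(-11) = -3 - 22 = -25)
(109*T(15))*y = (109*(4 - 1*15**2))*(-25) = (109*(4 - 1*225))*(-25) = (109*(4 - 225))*(-25) = (109*(-221))*(-25) = -24089*(-25) = 602225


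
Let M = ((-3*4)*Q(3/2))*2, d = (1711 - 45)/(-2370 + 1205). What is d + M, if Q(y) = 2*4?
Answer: -225346/1165 ≈ -193.43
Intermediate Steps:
Q(y) = 8
d = -1666/1165 (d = 1666/(-1165) = 1666*(-1/1165) = -1666/1165 ≈ -1.4300)
M = -192 (M = (-3*4*8)*2 = -12*8*2 = -96*2 = -192)
d + M = -1666/1165 - 192 = -225346/1165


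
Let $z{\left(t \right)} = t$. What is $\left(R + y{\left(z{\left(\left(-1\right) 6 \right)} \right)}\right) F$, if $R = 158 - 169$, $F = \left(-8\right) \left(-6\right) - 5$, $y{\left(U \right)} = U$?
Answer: $-731$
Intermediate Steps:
$F = 43$ ($F = 48 - 5 = 43$)
$R = -11$ ($R = 158 - 169 = -11$)
$\left(R + y{\left(z{\left(\left(-1\right) 6 \right)} \right)}\right) F = \left(-11 - 6\right) 43 = \left(-17\right) 43 = -731$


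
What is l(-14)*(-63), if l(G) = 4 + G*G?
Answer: -12600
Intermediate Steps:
l(G) = 4 + G**2
l(-14)*(-63) = (4 + (-14)**2)*(-63) = (4 + 196)*(-63) = 200*(-63) = -12600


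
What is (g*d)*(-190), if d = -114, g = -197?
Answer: -4267020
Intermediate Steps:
(g*d)*(-190) = -197*(-114)*(-190) = 22458*(-190) = -4267020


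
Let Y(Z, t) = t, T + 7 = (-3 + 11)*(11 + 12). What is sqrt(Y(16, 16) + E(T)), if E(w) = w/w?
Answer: sqrt(17) ≈ 4.1231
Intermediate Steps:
T = 177 (T = -7 + (-3 + 11)*(11 + 12) = -7 + 8*23 = -7 + 184 = 177)
E(w) = 1
sqrt(Y(16, 16) + E(T)) = sqrt(16 + 1) = sqrt(17)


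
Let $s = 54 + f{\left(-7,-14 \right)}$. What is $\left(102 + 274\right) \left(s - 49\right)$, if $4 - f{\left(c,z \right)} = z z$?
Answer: $-70312$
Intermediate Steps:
$f{\left(c,z \right)} = 4 - z^{2}$ ($f{\left(c,z \right)} = 4 - z z = 4 - z^{2}$)
$s = -138$ ($s = 54 + \left(4 - \left(-14\right)^{2}\right) = 54 + \left(4 - 196\right) = 54 - 192 = -138$)
$\left(102 + 274\right) \left(s - 49\right) = \left(102 + 274\right) \left(-138 - 49\right) = 376 \left(-187\right) = -70312$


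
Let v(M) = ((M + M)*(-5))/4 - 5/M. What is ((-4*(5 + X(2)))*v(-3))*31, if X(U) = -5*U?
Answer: 17050/3 ≈ 5683.3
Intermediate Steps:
v(M) = -5/M - 5*M/2 (v(M) = ((2*M)*(-5))*(¼) - 5/M = -10*M*(¼) - 5/M = -5*M/2 - 5/M = -5/M - 5*M/2)
((-4*(5 + X(2)))*v(-3))*31 = ((-4*(5 - 5*2))*(-5/(-3) - 5/2*(-3)))*31 = ((-4*(5 - 10))*(-5*(-⅓) + 15/2))*31 = ((-4*(-5))*(5/3 + 15/2))*31 = (20*(55/6))*31 = (550/3)*31 = 17050/3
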